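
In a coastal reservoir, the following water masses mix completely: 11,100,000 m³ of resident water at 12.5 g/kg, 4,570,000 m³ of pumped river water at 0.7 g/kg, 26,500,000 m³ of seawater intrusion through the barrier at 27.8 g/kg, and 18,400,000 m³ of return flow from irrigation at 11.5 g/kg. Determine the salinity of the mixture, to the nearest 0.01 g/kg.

Weighted by volume,
salt = 11,100,000×12.5 + 4,570,000×0.7 + 26,500,000×27.8 + 18,400,000×11.5 = 138,750,000 + 3,199,000 + 736,700,000 + 211,600,000 = 1,090,249,000
volume = 11,100,000 + 4,570,000 + 26,500,000 + 18,400,000 = 60,570,000 m³
S = 1,090,249,000 / 60,570,000 = 17.9998 g/kg

18.00 g/kg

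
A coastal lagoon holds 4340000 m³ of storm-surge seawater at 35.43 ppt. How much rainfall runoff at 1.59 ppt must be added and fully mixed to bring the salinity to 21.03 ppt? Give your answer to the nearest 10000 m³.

3210000 m³

Salt balance: 4,340,000×35.43 + V×1.59 = (4,340,000+V)×21.03
153,766,200 + 1.59V = 91,270,200 + 21.03V
62,496,000 = 19.44V
V = 3,214,814.81 m³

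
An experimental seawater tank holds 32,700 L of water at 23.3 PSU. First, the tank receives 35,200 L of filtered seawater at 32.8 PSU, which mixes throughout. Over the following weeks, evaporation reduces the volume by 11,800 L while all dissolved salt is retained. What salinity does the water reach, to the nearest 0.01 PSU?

34.16 PSU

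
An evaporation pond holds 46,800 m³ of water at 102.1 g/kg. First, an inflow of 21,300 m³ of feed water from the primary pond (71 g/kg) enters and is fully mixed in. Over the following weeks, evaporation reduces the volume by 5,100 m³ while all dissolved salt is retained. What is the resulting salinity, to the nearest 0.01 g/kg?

99.85 g/kg

After mixing: salt = 46,800×102.1 + 21,300×71 = 6,290,580; volume = 68,100 m³
After evaporation: salt unchanged = 6,290,580; volume = 68,100 − 5,100 = 63,000 m³
S = 6,290,580 / 63,000 = 99.8505 g/kg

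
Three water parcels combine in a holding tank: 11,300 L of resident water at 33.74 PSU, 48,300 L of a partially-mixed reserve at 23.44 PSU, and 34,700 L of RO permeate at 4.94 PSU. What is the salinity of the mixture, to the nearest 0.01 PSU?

Total salt / total volume:
salt = 11,300×33.74 + 48,300×23.44 + 34,700×4.94 = 381,262 + 1,132,152 + 171,418 = 1,684,832
volume = 11,300 + 48,300 + 34,700 = 94,300 L
S = 1,684,832 / 94,300 = 17.8667 PSU

17.87 PSU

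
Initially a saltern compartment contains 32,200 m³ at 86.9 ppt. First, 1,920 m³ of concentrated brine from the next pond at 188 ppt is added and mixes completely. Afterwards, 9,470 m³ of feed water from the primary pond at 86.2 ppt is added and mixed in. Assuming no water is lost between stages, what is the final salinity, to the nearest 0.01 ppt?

Weighted by volume,
Initial salt = 32,200×86.9 = 2,798,180
After stage 1: salt = 2,798,180 + 1,920×188 = 3,159,140; volume = 34,120 m³; S = 92.589 ppt
After stage 2: salt = 3,159,140 + 9,470×86.2 = 3,975,454; volume = 43,590 m³
S = 3,975,454 / 43,590 = 91.2011 ppt

91.20 ppt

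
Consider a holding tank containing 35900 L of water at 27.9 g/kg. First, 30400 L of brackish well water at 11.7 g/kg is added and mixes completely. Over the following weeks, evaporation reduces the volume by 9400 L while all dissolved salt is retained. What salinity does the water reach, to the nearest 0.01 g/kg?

23.85 g/kg

After mixing: salt = 35,900×27.9 + 30,400×11.7 = 1,357,290; volume = 66,300 L
After evaporation: salt unchanged = 1,357,290; volume = 66,300 − 9,400 = 56,900 L
S = 1,357,290 / 56,900 = 23.854 g/kg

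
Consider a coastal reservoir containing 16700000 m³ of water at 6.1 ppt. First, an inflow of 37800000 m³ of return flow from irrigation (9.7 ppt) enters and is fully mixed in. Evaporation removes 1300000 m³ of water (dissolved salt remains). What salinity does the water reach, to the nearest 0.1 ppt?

8.8 ppt

After mixing: salt = 16,700,000×6.1 + 37,800,000×9.7 = 468,530,000; volume = 54,500,000 m³
After evaporation: salt unchanged = 468,530,000; volume = 54,500,000 − 1,300,000 = 53,200,000 m³
S = 468,530,000 / 53,200,000 = 8.807 ppt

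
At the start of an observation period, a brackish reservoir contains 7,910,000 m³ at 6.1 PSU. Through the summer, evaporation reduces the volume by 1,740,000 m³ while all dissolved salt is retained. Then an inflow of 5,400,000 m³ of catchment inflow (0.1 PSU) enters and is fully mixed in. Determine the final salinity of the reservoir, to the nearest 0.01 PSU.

After evaporation: salt = 7,910,000×6.1 = 48,251,000; volume = 7,910,000 − 1,740,000 = 6,170,000 m³
After mixing: salt = 48,251,000 + 5,400,000×0.1 = 48,791,000; volume = 6,170,000 + 5,400,000 = 11,570,000 m³
S = 48,791,000 / 11,570,000 = 4.217 PSU

4.22 PSU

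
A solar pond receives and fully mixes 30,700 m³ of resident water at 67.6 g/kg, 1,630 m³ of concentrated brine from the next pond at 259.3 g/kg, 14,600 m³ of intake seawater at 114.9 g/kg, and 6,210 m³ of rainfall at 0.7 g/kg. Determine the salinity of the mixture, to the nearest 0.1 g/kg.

78.7 g/kg

By conservation of dissolved salt,
salt = 30,700×67.6 + 1,630×259.3 + 14,600×114.9 + 6,210×0.7 = 2,075,320 + 422,659 + 1,677,540 + 4,347 = 4,179,866
volume = 30,700 + 1,630 + 14,600 + 6,210 = 53,140 m³
S = 4,179,866 / 53,140 = 78.658 g/kg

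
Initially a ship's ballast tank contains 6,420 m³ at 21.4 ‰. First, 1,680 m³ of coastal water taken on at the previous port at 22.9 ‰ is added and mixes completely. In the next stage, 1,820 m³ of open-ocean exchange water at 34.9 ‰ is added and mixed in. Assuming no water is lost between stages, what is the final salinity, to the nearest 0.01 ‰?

Salt balance:
Initial salt = 6,420×21.4 = 137,388
After stage 1: salt = 137,388 + 1,680×22.9 = 175,860; volume = 8,100 m³; S = 21.711 ‰
After stage 2: salt = 175,860 + 1,820×34.9 = 239,378; volume = 9,920 m³
S = 239,378 / 9,920 = 24.1308 ‰

24.13 ‰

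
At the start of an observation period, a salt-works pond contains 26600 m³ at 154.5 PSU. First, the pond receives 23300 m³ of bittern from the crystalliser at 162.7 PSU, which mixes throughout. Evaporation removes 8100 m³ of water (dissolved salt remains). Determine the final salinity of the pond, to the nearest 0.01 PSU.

After mixing: salt = 26,600×154.5 + 23,300×162.7 = 7,900,610; volume = 49,900 m³
After evaporation: salt unchanged = 7,900,610; volume = 49,900 − 8,100 = 41,800 m³
S = 7,900,610 / 41,800 = 189.0098 PSU

189.01 PSU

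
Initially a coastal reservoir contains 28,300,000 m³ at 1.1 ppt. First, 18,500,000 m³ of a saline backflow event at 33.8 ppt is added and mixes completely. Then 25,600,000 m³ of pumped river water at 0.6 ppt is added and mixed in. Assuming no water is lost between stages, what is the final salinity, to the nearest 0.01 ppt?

9.28 ppt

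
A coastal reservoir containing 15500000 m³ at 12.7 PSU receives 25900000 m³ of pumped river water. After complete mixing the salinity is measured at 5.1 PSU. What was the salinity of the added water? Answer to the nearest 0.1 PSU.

0.6 PSU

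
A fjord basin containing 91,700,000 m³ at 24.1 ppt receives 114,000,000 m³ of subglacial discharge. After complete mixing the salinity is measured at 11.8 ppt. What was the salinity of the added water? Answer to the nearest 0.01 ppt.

Salt balance: 91,700,000×24.1 + 114,000,000×S = 205,700,000×11.8
2,209,970,000 + 114,000,000·S = 2,427,260,000
S = (2,427,260,000 − 2,209,970,000) / 114,000,000 = 1.9061 ppt

1.91 ppt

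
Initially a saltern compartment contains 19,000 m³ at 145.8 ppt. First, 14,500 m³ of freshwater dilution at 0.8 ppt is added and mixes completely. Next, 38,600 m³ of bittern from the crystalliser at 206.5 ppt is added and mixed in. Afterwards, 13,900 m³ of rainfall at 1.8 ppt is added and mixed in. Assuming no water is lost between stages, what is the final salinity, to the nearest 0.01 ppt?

125.32 ppt

Weighted by volume,
Initial salt = 19,000×145.8 = 2,770,200
After stage 1: salt = 2,770,200 + 14,500×0.8 = 2,781,800; volume = 33,500 m³; S = 83.039 ppt
After stage 2: salt = 2,781,800 + 38,600×206.5 = 10,752,700; volume = 72,100 m³; S = 149.136 ppt
After stage 3: salt = 10,752,700 + 13,900×1.8 = 10,777,720; volume = 86,000 m³
S = 10,777,720 / 86,000 = 125.3223 ppt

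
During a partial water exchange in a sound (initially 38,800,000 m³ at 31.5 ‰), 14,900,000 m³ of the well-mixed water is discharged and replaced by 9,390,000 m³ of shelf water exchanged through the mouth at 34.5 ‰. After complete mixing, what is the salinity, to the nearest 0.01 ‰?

Remaining after removal: 23,900,000 m³ at 31.5 ‰ (salt = 752,850,000)
After addition: salt = 752,850,000 + 9,390,000×34.5 = 1,076,805,000; volume = 33,290,000 m³
S = 1,076,805,000 / 33,290,000 = 32.3462 ‰

32.35 ‰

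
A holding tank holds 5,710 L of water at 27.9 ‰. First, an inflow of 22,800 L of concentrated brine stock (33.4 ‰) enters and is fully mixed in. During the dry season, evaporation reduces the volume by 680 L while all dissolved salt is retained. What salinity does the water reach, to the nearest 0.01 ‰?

After mixing: salt = 5,710×27.9 + 22,800×33.4 = 920,829; volume = 28,510 L
After evaporation: salt unchanged = 920,829; volume = 28,510 − 680 = 27,830 L
S = 920,829 / 27,830 = 33.0876 ‰

33.09 ‰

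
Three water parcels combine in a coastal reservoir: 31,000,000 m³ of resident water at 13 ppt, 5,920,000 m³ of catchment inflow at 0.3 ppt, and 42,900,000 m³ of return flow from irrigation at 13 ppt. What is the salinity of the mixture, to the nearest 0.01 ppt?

Salt balance:
salt = 31,000,000×13 + 5,920,000×0.3 + 42,900,000×13 = 403,000,000 + 1,776,000 + 557,700,000 = 962,476,000
volume = 31,000,000 + 5,920,000 + 42,900,000 = 79,820,000 m³
S = 962,476,000 / 79,820,000 = 12.0581 ppt

12.06 ppt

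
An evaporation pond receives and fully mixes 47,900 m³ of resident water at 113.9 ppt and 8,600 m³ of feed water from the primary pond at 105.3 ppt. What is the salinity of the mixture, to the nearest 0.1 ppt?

Weighted by volume,
salt = 47,900×113.9 + 8,600×105.3 = 5,455,810 + 905,580 = 6,361,390
volume = 47,900 + 8,600 = 56,500 m³
S = 6,361,390 / 56,500 = 112.591 ppt

112.6 ppt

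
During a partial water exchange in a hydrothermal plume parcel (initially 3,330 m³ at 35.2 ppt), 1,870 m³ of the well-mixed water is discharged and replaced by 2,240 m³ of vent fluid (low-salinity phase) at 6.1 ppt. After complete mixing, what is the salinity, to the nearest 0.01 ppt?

Remaining after removal: 1,460 m³ at 35.2 ppt (salt = 51,392)
After addition: salt = 51,392 + 2,240×6.1 = 65,056; volume = 3,700 m³
S = 65,056 / 3,700 = 17.5827 ppt

17.58 ppt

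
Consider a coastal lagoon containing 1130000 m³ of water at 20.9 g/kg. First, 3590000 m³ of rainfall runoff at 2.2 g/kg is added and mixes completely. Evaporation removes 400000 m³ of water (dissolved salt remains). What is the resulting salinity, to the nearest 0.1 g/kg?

7.3 g/kg

After mixing: salt = 1,130,000×20.9 + 3,590,000×2.2 = 31,515,000; volume = 4,720,000 m³
After evaporation: salt unchanged = 31,515,000; volume = 4,720,000 − 400,000 = 4,320,000 m³
S = 31,515,000 / 4,320,000 = 7.2951 g/kg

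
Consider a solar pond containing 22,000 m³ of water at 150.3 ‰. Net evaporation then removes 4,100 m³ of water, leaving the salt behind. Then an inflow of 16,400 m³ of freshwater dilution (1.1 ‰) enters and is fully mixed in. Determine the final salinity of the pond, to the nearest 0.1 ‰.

After evaporation: salt = 22,000×150.3 = 3,306,600; volume = 22,000 − 4,100 = 17,900 m³
After mixing: salt = 3,306,600 + 16,400×1.1 = 3,324,640; volume = 17,900 + 16,400 = 34,300 m³
S = 3,324,640 / 34,300 = 96.9283 ‰

96.9 ‰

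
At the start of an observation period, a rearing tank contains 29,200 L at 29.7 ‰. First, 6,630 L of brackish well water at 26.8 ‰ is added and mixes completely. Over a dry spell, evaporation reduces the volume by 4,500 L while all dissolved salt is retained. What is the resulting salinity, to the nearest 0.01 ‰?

33.35 ‰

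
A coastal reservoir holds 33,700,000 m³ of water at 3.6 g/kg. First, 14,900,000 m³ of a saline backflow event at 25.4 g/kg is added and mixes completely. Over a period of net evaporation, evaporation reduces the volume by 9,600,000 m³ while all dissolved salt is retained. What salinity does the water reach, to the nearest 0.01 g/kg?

12.81 g/kg

After mixing: salt = 33,700,000×3.6 + 14,900,000×25.4 = 499,780,000; volume = 48,600,000 m³
After evaporation: salt unchanged = 499,780,000; volume = 48,600,000 − 9,600,000 = 39,000,000 m³
S = 499,780,000 / 39,000,000 = 12.8149 g/kg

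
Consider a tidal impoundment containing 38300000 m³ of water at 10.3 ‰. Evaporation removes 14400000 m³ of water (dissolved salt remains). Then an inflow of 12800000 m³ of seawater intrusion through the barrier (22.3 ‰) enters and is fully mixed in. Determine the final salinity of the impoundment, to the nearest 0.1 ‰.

After evaporation: salt = 38,300,000×10.3 = 394,490,000; volume = 38,300,000 − 14,400,000 = 23,900,000 m³
After mixing: salt = 394,490,000 + 12,800,000×22.3 = 679,930,000; volume = 23,900,000 + 12,800,000 = 36,700,000 m³
S = 679,930,000 / 36,700,000 = 18.5267 ‰

18.5 ‰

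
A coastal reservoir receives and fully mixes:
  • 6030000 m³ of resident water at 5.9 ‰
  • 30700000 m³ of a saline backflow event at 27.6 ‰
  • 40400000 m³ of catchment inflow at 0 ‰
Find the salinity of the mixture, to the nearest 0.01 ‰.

11.45 ‰

Weighted by volume,
salt = 6,030,000×5.9 + 30,700,000×27.6 + 40,400,000×0 = 35,577,000 + 847,320,000 + 0 = 882,897,000
volume = 6,030,000 + 30,700,000 + 40,400,000 = 77,130,000 m³
S = 882,897,000 / 77,130,000 = 11.4469 ‰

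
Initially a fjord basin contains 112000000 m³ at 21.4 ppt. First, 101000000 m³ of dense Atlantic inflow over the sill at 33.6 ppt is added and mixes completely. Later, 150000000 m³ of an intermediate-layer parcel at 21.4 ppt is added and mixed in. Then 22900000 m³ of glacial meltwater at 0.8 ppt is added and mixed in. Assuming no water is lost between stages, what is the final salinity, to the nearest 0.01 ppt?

23.37 ppt

Mass of salt is conserved:
Initial salt = 112,000,000×21.4 = 2,396,800,000
After stage 1: salt = 2,396,800,000 + 101,000,000×33.6 = 5,790,400,000; volume = 213,000,000 m³; S = 27.185 ppt
After stage 2: salt = 5,790,400,000 + 150,000,000×21.4 = 9,000,400,000; volume = 363,000,000 m³; S = 24.794 ppt
After stage 3: salt = 9,000,400,000 + 22,900,000×0.8 = 9,018,720,000; volume = 385,900,000 m³
S = 9,018,720,000 / 385,900,000 = 23.3706 ppt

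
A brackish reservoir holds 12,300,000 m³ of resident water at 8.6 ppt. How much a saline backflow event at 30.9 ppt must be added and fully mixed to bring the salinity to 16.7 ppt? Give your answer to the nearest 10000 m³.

Salt balance: 12,300,000×8.6 + V×30.9 = (12,300,000+V)×16.7
105,780,000 + 30.9V = 205,410,000 + 16.7V
99,630,000 = 14.2V
V = 7,016,197.18 m³

7020000 m³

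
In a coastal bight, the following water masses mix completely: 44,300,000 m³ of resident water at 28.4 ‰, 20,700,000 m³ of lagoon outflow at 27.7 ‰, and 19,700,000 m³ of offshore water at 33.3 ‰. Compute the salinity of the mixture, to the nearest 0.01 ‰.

29.37 ‰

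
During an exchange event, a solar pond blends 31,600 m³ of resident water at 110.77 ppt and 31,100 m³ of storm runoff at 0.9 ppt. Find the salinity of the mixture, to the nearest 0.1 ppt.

56.3 ppt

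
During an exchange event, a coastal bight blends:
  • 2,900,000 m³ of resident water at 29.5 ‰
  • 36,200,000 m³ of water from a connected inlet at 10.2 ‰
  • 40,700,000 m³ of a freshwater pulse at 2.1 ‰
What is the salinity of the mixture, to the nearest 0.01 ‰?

6.77 ‰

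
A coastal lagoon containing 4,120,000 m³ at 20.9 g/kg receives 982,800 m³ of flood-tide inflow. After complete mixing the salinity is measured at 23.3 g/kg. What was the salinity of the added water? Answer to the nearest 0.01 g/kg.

33.36 g/kg

Salt balance: 4,120,000×20.9 + 982,800×S = 5,102,800×23.3
86,108,000 + 982,800·S = 118,895,240
S = (118,895,240 − 86,108,000) / 982,800 = 33.3611 g/kg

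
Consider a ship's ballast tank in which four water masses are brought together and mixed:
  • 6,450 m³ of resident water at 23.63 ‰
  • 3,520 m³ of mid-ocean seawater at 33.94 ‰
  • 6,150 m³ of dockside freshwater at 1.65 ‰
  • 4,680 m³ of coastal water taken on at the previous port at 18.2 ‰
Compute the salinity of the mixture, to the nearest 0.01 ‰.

17.65 ‰

Salt balance:
salt = 6,450×23.63 + 3,520×33.94 + 6,150×1.65 + 4,680×18.2 = 152,413.5 + 119,468.8 + 10,147.5 + 85,176 = 367,205.8
volume = 6,450 + 3,520 + 6,150 + 4,680 = 20,800 m³
S = 367,205.8 / 20,800 = 17.6541 ‰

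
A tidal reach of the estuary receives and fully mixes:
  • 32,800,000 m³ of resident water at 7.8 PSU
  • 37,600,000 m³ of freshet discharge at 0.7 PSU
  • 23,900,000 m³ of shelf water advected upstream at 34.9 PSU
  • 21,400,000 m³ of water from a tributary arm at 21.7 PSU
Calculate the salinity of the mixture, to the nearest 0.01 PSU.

13.66 PSU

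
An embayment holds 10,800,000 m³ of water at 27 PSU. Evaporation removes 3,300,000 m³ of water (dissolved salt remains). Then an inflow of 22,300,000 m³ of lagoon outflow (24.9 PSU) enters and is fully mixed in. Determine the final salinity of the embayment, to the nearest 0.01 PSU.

28.42 PSU

After evaporation: salt = 10,800,000×27 = 291,600,000; volume = 10,800,000 − 3,300,000 = 7,500,000 m³
After mixing: salt = 291,600,000 + 22,300,000×24.9 = 846,870,000; volume = 7,500,000 + 22,300,000 = 29,800,000 m³
S = 846,870,000 / 29,800,000 = 28.4185 PSU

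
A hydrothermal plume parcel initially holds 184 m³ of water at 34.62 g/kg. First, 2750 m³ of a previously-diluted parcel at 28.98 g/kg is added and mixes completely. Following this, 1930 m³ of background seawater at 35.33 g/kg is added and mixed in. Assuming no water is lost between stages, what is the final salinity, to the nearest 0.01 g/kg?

31.71 g/kg

By conservation of dissolved salt,
Initial salt = 184×34.62 = 6,370.08
After stage 1: salt = 6,370.08 + 2,750×28.98 = 86,065.08; volume = 2,934 m³; S = 29.334 g/kg
After stage 2: salt = 86,065.08 + 1,930×35.33 = 154,251.98; volume = 4,864 m³
S = 154,251.98 / 4,864 = 31.713 g/kg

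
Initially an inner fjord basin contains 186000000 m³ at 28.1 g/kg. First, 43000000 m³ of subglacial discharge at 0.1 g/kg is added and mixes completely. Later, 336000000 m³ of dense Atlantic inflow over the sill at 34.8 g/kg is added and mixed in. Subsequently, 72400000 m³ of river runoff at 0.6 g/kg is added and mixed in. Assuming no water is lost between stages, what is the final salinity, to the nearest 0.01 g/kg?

Mass of salt is conserved:
Initial salt = 186,000,000×28.1 = 5,226,600,000
After stage 1: salt = 5,226,600,000 + 43,000,000×0.1 = 5,230,900,000; volume = 229,000,000 m³; S = 22.842 g/kg
After stage 2: salt = 5,230,900,000 + 336,000,000×34.8 = 16,923,700,000; volume = 565,000,000 m³; S = 29.953 g/kg
After stage 3: salt = 16,923,700,000 + 72,400,000×0.6 = 16,967,140,000; volume = 637,400,000 m³
S = 16,967,140,000 / 637,400,000 = 26.6193 g/kg

26.62 g/kg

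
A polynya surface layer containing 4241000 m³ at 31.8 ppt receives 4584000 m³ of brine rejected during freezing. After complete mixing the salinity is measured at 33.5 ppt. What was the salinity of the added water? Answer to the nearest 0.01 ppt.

35.07 ppt

Salt balance: 4,241,000×31.8 + 4,584,000×S = 8,825,000×33.5
134,863,800 + 4,584,000·S = 295,637,500
S = (295,637,500 − 134,863,800) / 4,584,000 = 35.0728 ppt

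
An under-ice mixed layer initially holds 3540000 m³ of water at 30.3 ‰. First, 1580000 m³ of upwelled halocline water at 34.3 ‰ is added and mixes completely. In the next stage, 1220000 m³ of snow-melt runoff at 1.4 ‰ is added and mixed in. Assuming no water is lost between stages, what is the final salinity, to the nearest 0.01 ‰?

Conserving salt mass:
Initial salt = 3,540,000×30.3 = 107,262,000
After stage 1: salt = 107,262,000 + 1,580,000×34.3 = 161,456,000; volume = 5,120,000 m³; S = 31.534 ‰
After stage 2: salt = 161,456,000 + 1,220,000×1.4 = 163,164,000; volume = 6,340,000 m³
S = 163,164,000 / 6,340,000 = 25.7356 ‰

25.74 ‰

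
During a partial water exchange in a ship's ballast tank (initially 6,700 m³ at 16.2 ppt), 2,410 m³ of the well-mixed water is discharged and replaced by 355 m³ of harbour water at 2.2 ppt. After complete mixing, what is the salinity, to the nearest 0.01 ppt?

Remaining after removal: 4,290 m³ at 16.2 ppt (salt = 69,498)
After addition: salt = 69,498 + 355×2.2 = 70,279; volume = 4,645 m³
S = 70,279 / 4,645 = 15.13 ppt

15.13 ppt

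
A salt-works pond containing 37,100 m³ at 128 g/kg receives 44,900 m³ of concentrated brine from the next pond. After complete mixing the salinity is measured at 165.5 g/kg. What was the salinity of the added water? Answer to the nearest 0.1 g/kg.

Salt balance: 37,100×128 + 44,900×S = 82,000×165.5
4,748,800 + 44,900·S = 13,571,000
S = (13,571,000 − 4,748,800) / 44,900 = 196.4855 g/kg

196.5 g/kg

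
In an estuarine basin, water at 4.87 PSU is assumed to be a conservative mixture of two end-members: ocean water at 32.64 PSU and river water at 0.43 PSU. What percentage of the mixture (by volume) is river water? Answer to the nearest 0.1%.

86.2%

Let f be the freshwater fraction. Salt balance per unit volume:
f×0.43 + (1−f)×32.64 = 4.87
f = (32.64 − 4.87) / (32.64 − 0.43) = 27.77/32.21 = 0.8622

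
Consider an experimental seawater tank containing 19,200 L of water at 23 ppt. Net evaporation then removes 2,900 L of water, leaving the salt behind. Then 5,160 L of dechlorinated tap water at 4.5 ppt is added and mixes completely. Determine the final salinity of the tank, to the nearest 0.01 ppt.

After evaporation: salt = 19,200×23 = 441,600; volume = 19,200 − 2,900 = 16,300 L
After mixing: salt = 441,600 + 5,160×4.5 = 464,820; volume = 16,300 + 5,160 = 21,460 L
S = 464,820 / 21,460 = 21.6598 ppt

21.66 ppt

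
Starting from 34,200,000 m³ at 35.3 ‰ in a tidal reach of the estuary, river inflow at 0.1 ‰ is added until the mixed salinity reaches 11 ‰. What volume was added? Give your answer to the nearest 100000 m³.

76200000 m³

Salt balance: 34,200,000×35.3 + V×0.1 = (34,200,000+V)×11
1,207,260,000 + 0.1V = 376,200,000 + 11V
831,060,000 = 10.9V
V = 76,244,036.7 m³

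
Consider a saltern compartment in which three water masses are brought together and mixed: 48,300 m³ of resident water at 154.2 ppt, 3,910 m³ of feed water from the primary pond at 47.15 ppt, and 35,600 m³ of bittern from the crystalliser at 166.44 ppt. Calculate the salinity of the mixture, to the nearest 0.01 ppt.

154.40 ppt

Total salt / total volume:
salt = 48,300×154.2 + 3,910×47.15 + 35,600×166.44 = 7,447,860 + 184,356.5 + 5,925,264 = 13,557,480.5
volume = 48,300 + 3,910 + 35,600 = 87,810 m³
S = 13,557,480.5 / 87,810 = 154.3956 ppt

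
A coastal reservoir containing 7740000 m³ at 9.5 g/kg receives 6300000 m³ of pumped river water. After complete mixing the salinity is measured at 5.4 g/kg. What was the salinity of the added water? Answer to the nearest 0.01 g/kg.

0.36 g/kg

Salt balance: 7,740,000×9.5 + 6,300,000×S = 14,040,000×5.4
73,530,000 + 6,300,000·S = 75,816,000
S = (75,816,000 − 73,530,000) / 6,300,000 = 0.3629 g/kg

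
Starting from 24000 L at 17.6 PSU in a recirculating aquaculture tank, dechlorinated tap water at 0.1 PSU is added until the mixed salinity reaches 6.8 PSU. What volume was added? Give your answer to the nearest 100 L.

Salt balance: 24,000×17.6 + V×0.1 = (24,000+V)×6.8
422,400 + 0.1V = 163,200 + 6.8V
259,200 = 6.7V
V = 38,686.57 L

38700 L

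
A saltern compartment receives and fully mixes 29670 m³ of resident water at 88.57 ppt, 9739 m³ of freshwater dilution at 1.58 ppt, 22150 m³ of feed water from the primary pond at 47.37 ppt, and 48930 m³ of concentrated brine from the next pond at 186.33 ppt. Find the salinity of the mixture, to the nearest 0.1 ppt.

115.9 ppt

Salt balance:
salt = 29,670×88.57 + 9,739×1.58 + 22,150×47.37 + 48,930×186.33 = 2,627,871.9 + 15,387.62 + 1,049,245.5 + 9,117,126.9 = 12,809,631.92
volume = 29,670 + 9,739 + 22,150 + 48,930 = 110,489 m³
S = 12,809,631.92 / 110,489 = 115.936 ppt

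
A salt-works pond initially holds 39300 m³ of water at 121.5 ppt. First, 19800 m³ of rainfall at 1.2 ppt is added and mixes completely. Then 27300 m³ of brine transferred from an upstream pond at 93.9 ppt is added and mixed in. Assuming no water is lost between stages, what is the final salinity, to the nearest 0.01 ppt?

Conserving salt mass:
Initial salt = 39,300×121.5 = 4,774,950
After stage 1: salt = 4,774,950 + 19,800×1.2 = 4,798,710; volume = 59,100 m³; S = 81.196 ppt
After stage 2: salt = 4,798,710 + 27,300×93.9 = 7,362,180; volume = 86,400 m³
S = 7,362,180 / 86,400 = 85.2104 ppt

85.21 ppt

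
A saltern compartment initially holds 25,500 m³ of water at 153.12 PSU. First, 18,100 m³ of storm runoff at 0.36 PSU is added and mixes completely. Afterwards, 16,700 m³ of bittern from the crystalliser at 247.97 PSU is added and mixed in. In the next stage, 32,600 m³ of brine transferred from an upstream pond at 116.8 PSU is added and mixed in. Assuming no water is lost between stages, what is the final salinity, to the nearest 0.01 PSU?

127.66 PSU

Weighted by volume,
Initial salt = 25,500×153.12 = 3,904,560
After stage 1: salt = 3,904,560 + 18,100×0.36 = 3,911,076; volume = 43,600 m³; S = 89.704 PSU
After stage 2: salt = 3,911,076 + 16,700×247.97 = 8,052,175; volume = 60,300 m³; S = 133.535 PSU
After stage 3: salt = 8,052,175 + 32,600×116.8 = 11,859,855; volume = 92,900 m³
S = 11,859,855 / 92,900 = 127.6626 PSU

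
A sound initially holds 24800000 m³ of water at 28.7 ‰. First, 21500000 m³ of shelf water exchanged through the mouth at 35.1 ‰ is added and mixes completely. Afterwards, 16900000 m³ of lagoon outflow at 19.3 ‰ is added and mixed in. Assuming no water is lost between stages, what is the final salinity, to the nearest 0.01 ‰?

Mass of salt is conserved:
Initial salt = 24,800,000×28.7 = 711,760,000
After stage 1: salt = 711,760,000 + 21,500,000×35.1 = 1,466,410,000; volume = 46,300,000 m³; S = 31.672 ‰
After stage 2: salt = 1,466,410,000 + 16,900,000×19.3 = 1,792,580,000; volume = 63,200,000 m³
S = 1,792,580,000 / 63,200,000 = 28.3636 ‰

28.36 ‰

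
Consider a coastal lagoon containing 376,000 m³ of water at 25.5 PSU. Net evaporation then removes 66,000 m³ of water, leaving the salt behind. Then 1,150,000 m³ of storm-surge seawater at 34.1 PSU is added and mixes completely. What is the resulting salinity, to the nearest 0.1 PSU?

After evaporation: salt = 376,000×25.5 = 9,588,000; volume = 376,000 − 66,000 = 310,000 m³
After mixing: salt = 9,588,000 + 1,150,000×34.1 = 48,803,000; volume = 310,000 + 1,150,000 = 1,460,000 m³
S = 48,803,000 / 1,460,000 = 33.4267 PSU

33.4 PSU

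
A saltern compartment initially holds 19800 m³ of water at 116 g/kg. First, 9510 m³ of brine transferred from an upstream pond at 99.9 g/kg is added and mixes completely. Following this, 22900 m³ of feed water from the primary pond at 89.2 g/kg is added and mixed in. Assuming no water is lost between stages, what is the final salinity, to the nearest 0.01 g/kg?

Weighted by volume,
Initial salt = 19,800×116 = 2,296,800
After stage 1: salt = 2,296,800 + 9,510×99.9 = 3,246,849; volume = 29,310 m³; S = 110.776 g/kg
After stage 2: salt = 3,246,849 + 22,900×89.2 = 5,289,529; volume = 52,210 m³
S = 5,289,529 / 52,210 = 101.3126 g/kg

101.31 g/kg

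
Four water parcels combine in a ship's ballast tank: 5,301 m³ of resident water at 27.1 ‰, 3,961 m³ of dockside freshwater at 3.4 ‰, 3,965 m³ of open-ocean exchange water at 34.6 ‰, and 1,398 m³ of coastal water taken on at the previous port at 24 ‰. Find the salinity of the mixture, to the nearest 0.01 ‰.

22.42 ‰

Weighted by volume,
salt = 5,301×27.1 + 3,961×3.4 + 3,965×34.6 + 1,398×24 = 143,657.1 + 13,467.4 + 137,189 + 33,552 = 327,865.5
volume = 5,301 + 3,961 + 3,965 + 1,398 = 14,625 m³
S = 327,865.5 / 14,625 = 22.4182 ‰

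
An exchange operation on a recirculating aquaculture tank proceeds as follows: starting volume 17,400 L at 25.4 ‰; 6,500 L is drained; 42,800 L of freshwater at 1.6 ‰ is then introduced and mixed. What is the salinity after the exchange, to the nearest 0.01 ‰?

Remaining after removal: 10,900 L at 25.4 ‰ (salt = 276,860)
After addition: salt = 276,860 + 42,800×1.6 = 345,340; volume = 53,700 L
S = 345,340 / 53,700 = 6.4309 ‰

6.43 ‰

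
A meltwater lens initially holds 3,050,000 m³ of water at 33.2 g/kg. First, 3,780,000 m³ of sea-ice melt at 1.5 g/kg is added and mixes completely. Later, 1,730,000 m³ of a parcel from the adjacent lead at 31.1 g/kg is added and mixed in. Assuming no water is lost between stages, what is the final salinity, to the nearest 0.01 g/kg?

Mass of salt is conserved:
Initial salt = 3,050,000×33.2 = 101,260,000
After stage 1: salt = 101,260,000 + 3,780,000×1.5 = 106,930,000; volume = 6,830,000 m³; S = 15.656 g/kg
After stage 2: salt = 106,930,000 + 1,730,000×31.1 = 160,733,000; volume = 8,560,000 m³
S = 160,733,000 / 8,560,000 = 18.7772 g/kg

18.78 g/kg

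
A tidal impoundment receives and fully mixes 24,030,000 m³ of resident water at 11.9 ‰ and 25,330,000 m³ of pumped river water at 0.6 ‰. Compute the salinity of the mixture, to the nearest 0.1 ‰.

6.1 ‰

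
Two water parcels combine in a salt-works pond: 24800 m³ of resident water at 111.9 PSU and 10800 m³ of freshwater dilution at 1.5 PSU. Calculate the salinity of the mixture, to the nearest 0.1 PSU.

78.4 PSU

By conservation of dissolved salt,
salt = 24,800×111.9 + 10,800×1.5 = 2,775,120 + 16,200 = 2,791,320
volume = 24,800 + 10,800 = 35,600 m³
S = 2,791,320 / 35,600 = 78.408 PSU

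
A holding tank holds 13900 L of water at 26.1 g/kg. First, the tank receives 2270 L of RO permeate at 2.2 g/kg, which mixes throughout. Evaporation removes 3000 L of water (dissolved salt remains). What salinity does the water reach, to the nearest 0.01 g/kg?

After mixing: salt = 13,900×26.1 + 2,270×2.2 = 367,784; volume = 16,170 L
After evaporation: salt unchanged = 367,784; volume = 16,170 − 3,000 = 13,170 L
S = 367,784 / 13,170 = 27.9259 g/kg

27.93 g/kg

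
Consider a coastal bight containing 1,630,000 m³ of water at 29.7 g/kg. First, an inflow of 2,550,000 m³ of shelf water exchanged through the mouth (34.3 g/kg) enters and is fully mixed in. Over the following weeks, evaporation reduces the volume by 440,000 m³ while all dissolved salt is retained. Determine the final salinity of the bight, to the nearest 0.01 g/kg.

After mixing: salt = 1,630,000×29.7 + 2,550,000×34.3 = 135,876,000; volume = 4,180,000 m³
After evaporation: salt unchanged = 135,876,000; volume = 4,180,000 − 440,000 = 3,740,000 m³
S = 135,876,000 / 3,740,000 = 36.3305 g/kg

36.33 g/kg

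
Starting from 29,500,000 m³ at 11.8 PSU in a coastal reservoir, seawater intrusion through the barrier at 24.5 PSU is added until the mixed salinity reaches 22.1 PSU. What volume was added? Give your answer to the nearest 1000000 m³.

127000000 m³

Salt balance: 29,500,000×11.8 + V×24.5 = (29,500,000+V)×22.1
348,100,000 + 24.5V = 651,950,000 + 22.1V
303,850,000 = 2.4V
V = 126,604,166.67 m³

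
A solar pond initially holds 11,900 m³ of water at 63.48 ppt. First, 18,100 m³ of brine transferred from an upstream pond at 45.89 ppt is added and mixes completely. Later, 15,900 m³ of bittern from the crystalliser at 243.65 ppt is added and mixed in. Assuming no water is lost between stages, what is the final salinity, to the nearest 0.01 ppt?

118.96 ppt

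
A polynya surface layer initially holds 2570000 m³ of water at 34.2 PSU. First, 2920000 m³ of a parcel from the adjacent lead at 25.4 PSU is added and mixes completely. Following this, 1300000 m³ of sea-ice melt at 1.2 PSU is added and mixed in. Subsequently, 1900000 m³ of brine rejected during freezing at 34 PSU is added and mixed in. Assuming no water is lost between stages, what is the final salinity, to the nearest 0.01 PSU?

26.26 PSU

Weighted by volume,
Initial salt = 2,570,000×34.2 = 87,894,000
After stage 1: salt = 87,894,000 + 2,920,000×25.4 = 162,062,000; volume = 5,490,000 m³; S = 29.519 PSU
After stage 2: salt = 162,062,000 + 1,300,000×1.2 = 163,622,000; volume = 6,790,000 m³; S = 24.097 PSU
After stage 3: salt = 163,622,000 + 1,900,000×34 = 228,222,000; volume = 8,690,000 m³
S = 228,222,000 / 8,690,000 = 26.2626 PSU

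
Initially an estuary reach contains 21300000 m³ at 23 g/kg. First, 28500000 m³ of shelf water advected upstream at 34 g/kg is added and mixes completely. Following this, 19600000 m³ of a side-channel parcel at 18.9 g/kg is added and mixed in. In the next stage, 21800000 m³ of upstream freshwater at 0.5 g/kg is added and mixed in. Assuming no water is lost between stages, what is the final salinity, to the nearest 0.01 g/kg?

Weighted by volume,
Initial salt = 21,300,000×23 = 489,900,000
After stage 1: salt = 489,900,000 + 28,500,000×34 = 1,458,900,000; volume = 49,800,000 m³; S = 29.295 g/kg
After stage 2: salt = 1,458,900,000 + 19,600,000×18.9 = 1,829,340,000; volume = 69,400,000 m³; S = 26.359 g/kg
After stage 3: salt = 1,829,340,000 + 21,800,000×0.5 = 1,840,240,000; volume = 91,200,000 m³
S = 1,840,240,000 / 91,200,000 = 20.1781 g/kg

20.18 g/kg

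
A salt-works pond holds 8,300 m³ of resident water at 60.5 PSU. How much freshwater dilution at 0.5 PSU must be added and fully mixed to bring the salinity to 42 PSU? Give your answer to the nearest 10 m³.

Salt balance: 8,300×60.5 + V×0.5 = (8,300+V)×42
502,150 + 0.5V = 348,600 + 42V
153,550 = 41.5V
V = 3,700 m³

3700 m³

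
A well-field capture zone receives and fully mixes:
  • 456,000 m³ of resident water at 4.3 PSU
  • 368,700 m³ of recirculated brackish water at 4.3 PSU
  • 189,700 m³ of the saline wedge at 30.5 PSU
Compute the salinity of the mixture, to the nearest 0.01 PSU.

9.20 PSU

Mass of salt is conserved:
salt = 456,000×4.3 + 368,700×4.3 + 189,700×30.5 = 1,960,800 + 1,585,410 + 5,785,850 = 9,332,060
volume = 456,000 + 368,700 + 189,700 = 1,014,400 m³
S = 9,332,060 / 1,014,400 = 9.1996 PSU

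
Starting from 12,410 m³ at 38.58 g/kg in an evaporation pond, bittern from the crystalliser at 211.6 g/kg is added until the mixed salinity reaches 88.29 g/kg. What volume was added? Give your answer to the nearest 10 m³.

5000 m³

Salt balance: 12,410×38.58 + V×211.6 = (12,410+V)×88.29
478,777.8 + 211.6V = 1,095,678.9 + 88.29V
616,901.1 = 123.31V
V = 5,002.85 m³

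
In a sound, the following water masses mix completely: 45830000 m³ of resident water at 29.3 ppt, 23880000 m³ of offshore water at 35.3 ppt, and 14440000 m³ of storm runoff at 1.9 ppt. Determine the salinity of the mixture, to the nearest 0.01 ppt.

26.30 ppt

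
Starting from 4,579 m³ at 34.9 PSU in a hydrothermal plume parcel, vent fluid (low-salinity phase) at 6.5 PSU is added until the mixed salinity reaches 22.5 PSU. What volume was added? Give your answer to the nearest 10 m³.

3550 m³

Salt balance: 4,579×34.9 + V×6.5 = (4,579+V)×22.5
159,807.1 + 6.5V = 103,027.5 + 22.5V
56,779.6 = 16V
V = 3,548.73 m³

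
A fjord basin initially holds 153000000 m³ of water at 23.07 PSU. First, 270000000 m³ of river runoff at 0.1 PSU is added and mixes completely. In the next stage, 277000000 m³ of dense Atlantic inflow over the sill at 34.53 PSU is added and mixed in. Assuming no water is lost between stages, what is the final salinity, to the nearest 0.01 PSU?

18.75 PSU

Conserving salt mass:
Initial salt = 153,000,000×23.07 = 3,529,710,000
After stage 1: salt = 3,529,710,000 + 270,000,000×0.1 = 3,556,710,000; volume = 423,000,000 m³; S = 8.408 PSU
After stage 2: salt = 3,556,710,000 + 277,000,000×34.53 = 13,121,520,000; volume = 700,000,000 m³
S = 13,121,520,000 / 700,000,000 = 18.745 PSU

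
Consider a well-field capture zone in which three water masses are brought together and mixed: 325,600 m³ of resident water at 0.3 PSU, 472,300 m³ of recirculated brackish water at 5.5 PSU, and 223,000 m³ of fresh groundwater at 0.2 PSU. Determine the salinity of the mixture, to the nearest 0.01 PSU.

2.68 PSU

By conservation of dissolved salt,
salt = 325,600×0.3 + 472,300×5.5 + 223,000×0.2 = 97,680 + 2,597,650 + 44,600 = 2,739,930
volume = 325,600 + 472,300 + 223,000 = 1,020,900 m³
S = 2,739,930 / 1,020,900 = 2.6838 PSU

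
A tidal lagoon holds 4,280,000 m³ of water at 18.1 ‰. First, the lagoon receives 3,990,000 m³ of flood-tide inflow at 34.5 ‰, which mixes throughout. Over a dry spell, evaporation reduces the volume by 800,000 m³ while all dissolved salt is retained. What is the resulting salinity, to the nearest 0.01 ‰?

After mixing: salt = 4,280,000×18.1 + 3,990,000×34.5 = 215,123,000; volume = 8,270,000 m³
After evaporation: salt unchanged = 215,123,000; volume = 8,270,000 − 800,000 = 7,470,000 m³
S = 215,123,000 / 7,470,000 = 28.7983 ‰

28.80 ‰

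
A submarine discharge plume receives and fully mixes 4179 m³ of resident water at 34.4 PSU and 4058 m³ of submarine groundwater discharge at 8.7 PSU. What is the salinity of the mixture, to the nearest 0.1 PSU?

21.7 PSU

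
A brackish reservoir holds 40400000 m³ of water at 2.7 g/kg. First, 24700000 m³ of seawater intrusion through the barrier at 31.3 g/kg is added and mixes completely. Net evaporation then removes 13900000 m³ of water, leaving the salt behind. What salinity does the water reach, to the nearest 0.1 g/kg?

After mixing: salt = 40,400,000×2.7 + 24,700,000×31.3 = 882,190,000; volume = 65,100,000 m³
After evaporation: salt unchanged = 882,190,000; volume = 65,100,000 − 13,900,000 = 51,200,000 m³
S = 882,190,000 / 51,200,000 = 17.2303 g/kg

17.2 g/kg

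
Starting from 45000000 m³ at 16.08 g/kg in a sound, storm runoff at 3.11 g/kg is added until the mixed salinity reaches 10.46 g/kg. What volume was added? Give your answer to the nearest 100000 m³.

Salt balance: 45,000,000×16.08 + V×3.11 = (45,000,000+V)×10.46
723,600,000 + 3.11V = 470,700,000 + 10.46V
252,900,000 = 7.35V
V = 34,408,163.27 m³

34400000 m³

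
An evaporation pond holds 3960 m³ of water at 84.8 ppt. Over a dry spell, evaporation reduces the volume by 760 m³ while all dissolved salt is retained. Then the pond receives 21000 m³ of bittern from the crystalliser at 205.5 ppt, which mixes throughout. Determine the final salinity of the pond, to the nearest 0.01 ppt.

After evaporation: salt = 3,960×84.8 = 335,808; volume = 3,960 − 760 = 3,200 m³
After mixing: salt = 335,808 + 21,000×205.5 = 4,651,308; volume = 3,200 + 21,000 = 24,200 m³
S = 4,651,308 / 24,200 = 192.2028 ppt

192.20 ppt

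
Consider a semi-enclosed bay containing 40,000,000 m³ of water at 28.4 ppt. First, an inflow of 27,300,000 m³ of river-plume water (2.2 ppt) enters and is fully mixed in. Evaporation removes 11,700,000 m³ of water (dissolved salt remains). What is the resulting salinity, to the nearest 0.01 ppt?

21.51 ppt

After mixing: salt = 40,000,000×28.4 + 27,300,000×2.2 = 1,196,060,000; volume = 67,300,000 m³
After evaporation: salt unchanged = 1,196,060,000; volume = 67,300,000 − 11,700,000 = 55,600,000 m³
S = 1,196,060,000 / 55,600,000 = 21.5119 ppt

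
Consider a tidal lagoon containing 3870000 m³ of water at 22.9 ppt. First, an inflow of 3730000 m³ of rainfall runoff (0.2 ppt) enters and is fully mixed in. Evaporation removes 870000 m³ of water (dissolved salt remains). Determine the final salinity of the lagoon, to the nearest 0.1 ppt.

13.3 ppt

After mixing: salt = 3,870,000×22.9 + 3,730,000×0.2 = 89,369,000; volume = 7,600,000 m³
After evaporation: salt unchanged = 89,369,000; volume = 7,600,000 − 870,000 = 6,730,000 m³
S = 89,369,000 / 6,730,000 = 13.2792 ppt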